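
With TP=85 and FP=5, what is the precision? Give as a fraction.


Precision = TP / (TP + FP) = 85 / 90 = 17/18.

17/18


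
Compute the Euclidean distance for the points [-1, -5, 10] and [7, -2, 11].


d = sqrt(sum of squared differences). (-1-7)^2=64, (-5--2)^2=9, (10-11)^2=1. Sum = 74.

sqrt(74)


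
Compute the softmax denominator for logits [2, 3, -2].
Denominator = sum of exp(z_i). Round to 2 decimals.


Denom = e^2=7.3891 + e^3=20.0855 + e^-2=0.1353. Sum = 27.6099, which rounds to 27.61.

27.61


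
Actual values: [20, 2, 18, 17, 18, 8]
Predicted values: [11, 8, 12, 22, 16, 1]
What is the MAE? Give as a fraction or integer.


MAE = (1/6) * (|20-11|=9 + |2-8|=6 + |18-12|=6 + |17-22|=5 + |18-16|=2 + |8-1|=7). Sum = 35. MAE = 35/6.

35/6


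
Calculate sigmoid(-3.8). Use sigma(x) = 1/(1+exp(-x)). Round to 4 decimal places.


sigma(-3.8) = 1/(1+e^(3.8)) = 1/(1+44.701184) = 1/45.701184 = 0.0219.

0.0219


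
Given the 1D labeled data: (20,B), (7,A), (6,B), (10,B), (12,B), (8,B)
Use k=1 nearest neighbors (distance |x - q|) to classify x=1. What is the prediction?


Distances: |20-1|=19, |7-1|=6, |6-1|=5, |10-1|=9, |12-1|=11, |8-1|=7. 1 nearest: (6,B). Counts: {'B': 1}. Majority class: B.

B


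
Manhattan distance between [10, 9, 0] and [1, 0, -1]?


d = sum of absolute differences: |10-1|=9 + |9-0|=9 + |0--1|=1 = 19.

19


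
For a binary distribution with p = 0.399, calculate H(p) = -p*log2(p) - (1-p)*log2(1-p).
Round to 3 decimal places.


H = -0.399*log2(0.399) - 0.601*log2(0.601) = 0.970.

0.970


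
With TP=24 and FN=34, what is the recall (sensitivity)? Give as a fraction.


Recall = TP / (TP + FN) = 24 / 58 = 12/29.

12/29


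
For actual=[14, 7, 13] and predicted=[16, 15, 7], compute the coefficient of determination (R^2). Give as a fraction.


Mean(y) = 34/3. SS_res = 104. SS_tot = 86/3. R^2 = 1 - 104/(86/3) = -113/43.

-113/43


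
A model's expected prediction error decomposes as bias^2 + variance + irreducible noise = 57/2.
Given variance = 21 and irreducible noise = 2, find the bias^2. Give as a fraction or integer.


Total error = bias^2 + variance + irreducible noise. So bias^2 = 57/2 - 21 - 2 = 11/2.

11/2


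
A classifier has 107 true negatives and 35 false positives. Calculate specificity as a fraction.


Specificity = TN / (TN + FP) = 107 / 142 = 107/142.

107/142


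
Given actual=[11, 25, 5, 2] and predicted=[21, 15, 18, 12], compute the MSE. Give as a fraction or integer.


MSE = (1/4) * ((11-21)^2=100 + (25-15)^2=100 + (5-18)^2=169 + (2-12)^2=100). Sum = 469. MSE = 469/4.

469/4


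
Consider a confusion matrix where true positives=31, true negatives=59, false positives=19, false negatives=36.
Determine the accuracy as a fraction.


Accuracy = (TP + TN) / (TP + TN + FP + FN) = (31 + 59) / 145 = 18/29.

18/29


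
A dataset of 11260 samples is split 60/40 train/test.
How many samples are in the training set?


Test set = 11260 * 40% = 4504. Training set = 11260 - 4504 = 6756.

6756


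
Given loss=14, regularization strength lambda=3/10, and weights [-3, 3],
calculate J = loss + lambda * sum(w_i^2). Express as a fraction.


L2 sq norm = sum(w^2) = 18. J = 14 + 3/10 * 18 = 97/5.

97/5


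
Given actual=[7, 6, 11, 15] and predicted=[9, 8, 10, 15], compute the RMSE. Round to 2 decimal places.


MSE = 2.2500. RMSE = sqrt(2.2500) = 1.50.

1.50


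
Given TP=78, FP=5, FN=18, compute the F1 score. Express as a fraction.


Precision = 78/83 = 78/83. Recall = 78/96 = 13/16. F1 = 2*P*R/(P+R) = 156/179.

156/179


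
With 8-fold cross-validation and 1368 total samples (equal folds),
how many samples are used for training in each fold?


Each validation fold has 1368/8 = 171 samples. Training set = 1368 - 171 = 1197.

1197


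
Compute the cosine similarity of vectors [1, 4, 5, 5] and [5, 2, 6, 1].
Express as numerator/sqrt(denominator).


dot = 48. |a|^2 = 67, |b|^2 = 66. cos = 48/sqrt(4422).

48/sqrt(4422)


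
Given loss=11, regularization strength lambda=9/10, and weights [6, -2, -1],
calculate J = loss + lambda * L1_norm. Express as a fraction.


L1 norm = sum(|w|) = 9. J = 11 + 9/10 * 9 = 191/10.

191/10


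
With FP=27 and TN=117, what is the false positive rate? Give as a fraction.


FPR = FP / (FP + TN) = 27 / 144 = 3/16.

3/16


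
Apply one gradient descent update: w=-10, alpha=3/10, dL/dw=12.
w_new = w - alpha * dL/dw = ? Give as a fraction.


w_new = -10 - 3/10 * 12 = -10 - 18/5 = -68/5.

-68/5


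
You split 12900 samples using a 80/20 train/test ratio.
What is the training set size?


Test set = 12900 * 20% = 2580. Training set = 12900 - 2580 = 10320.

10320


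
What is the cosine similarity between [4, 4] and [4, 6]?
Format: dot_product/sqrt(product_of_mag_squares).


dot = 40. |a|^2 = 32, |b|^2 = 52. cos = 40/sqrt(1664).

40/sqrt(1664)


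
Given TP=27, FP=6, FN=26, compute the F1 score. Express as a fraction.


Precision = 27/33 = 9/11. Recall = 27/53 = 27/53. F1 = 2*P*R/(P+R) = 27/43.

27/43


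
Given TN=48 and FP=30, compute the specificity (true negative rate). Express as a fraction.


Specificity = TN / (TN + FP) = 48 / 78 = 8/13.

8/13


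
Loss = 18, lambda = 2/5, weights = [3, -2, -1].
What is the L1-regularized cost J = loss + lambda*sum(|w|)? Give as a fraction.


L1 norm = sum(|w|) = 6. J = 18 + 2/5 * 6 = 102/5.

102/5


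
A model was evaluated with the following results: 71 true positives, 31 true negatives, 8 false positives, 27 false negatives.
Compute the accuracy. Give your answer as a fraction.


Accuracy = (TP + TN) / (TP + TN + FP + FN) = (71 + 31) / 137 = 102/137.

102/137


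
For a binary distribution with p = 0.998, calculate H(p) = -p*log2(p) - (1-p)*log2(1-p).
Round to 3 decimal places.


H = -0.998*log2(0.998) - 0.002*log2(0.002) = 0.021.

0.021


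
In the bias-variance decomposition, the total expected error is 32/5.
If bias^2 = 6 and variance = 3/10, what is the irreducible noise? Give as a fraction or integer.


Total error = bias^2 + variance + irreducible noise. So irreducible noise = 32/5 - 6 - 3/10 = 1/10.

1/10


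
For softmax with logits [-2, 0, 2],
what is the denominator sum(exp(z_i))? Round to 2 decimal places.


Denom = e^-2=0.1353 + e^0=1.0000 + e^2=7.3891. Sum = 8.5244, which rounds to 8.52.

8.52


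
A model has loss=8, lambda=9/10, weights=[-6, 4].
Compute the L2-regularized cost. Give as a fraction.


L2 sq norm = sum(w^2) = 52. J = 8 + 9/10 * 52 = 274/5.

274/5


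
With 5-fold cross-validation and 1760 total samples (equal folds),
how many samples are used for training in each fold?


Each validation fold has 1760/5 = 352 samples. Training set = 1760 - 352 = 1408.

1408


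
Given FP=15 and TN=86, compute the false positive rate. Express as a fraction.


FPR = FP / (FP + TN) = 15 / 101 = 15/101.

15/101


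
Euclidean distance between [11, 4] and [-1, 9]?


d = sqrt(sum of squared differences). (11--1)^2=144, (4-9)^2=25. Sum = 169.

13


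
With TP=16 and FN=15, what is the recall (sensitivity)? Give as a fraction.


Recall = TP / (TP + FN) = 16 / 31 = 16/31.

16/31


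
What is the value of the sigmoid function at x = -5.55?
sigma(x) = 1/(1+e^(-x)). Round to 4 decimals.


sigma(-5.55) = 1/(1+e^(5.55)) = 1/(1+257.237556) = 1/258.237556 = 0.0039.

0.0039


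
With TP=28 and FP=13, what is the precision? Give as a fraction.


Precision = TP / (TP + FP) = 28 / 41 = 28/41.

28/41


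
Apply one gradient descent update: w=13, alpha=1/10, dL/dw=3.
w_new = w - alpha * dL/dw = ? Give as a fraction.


w_new = 13 - 1/10 * 3 = 13 - 3/10 = 127/10.

127/10


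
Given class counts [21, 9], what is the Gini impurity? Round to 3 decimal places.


Total = 30. Proportions: 21/30, 9/30. sum(p_i^2) = 0.5800. Gini = 1 - 0.5800 = 0.4200, which rounds to 0.420.

0.420


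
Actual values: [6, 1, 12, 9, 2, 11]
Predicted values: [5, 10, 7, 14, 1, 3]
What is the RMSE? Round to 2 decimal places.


MSE = 32.8333. RMSE = sqrt(32.8333) = 5.73.

5.73


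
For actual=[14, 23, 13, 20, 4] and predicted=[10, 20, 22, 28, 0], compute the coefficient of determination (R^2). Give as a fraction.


Mean(y) = 74/5. SS_res = 186. SS_tot = 1074/5. R^2 = 1 - 186/(1074/5) = 24/179.

24/179


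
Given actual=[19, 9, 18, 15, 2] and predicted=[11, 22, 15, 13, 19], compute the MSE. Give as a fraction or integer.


MSE = (1/5) * ((19-11)^2=64 + (9-22)^2=169 + (18-15)^2=9 + (15-13)^2=4 + (2-19)^2=289). Sum = 535. MSE = 107.

107


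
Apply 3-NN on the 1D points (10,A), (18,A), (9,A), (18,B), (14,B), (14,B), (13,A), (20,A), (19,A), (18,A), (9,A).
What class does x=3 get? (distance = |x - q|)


Distances: |10-3|=7, |18-3|=15, |9-3|=6, |18-3|=15, |14-3|=11, |14-3|=11, |13-3|=10, |20-3|=17, |19-3|=16, |18-3|=15, |9-3|=6. 3 nearest: (9,A), (9,A), (10,A). Counts: {'A': 3}. Majority class: A.

A


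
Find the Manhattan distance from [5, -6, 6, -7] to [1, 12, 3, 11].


d = sum of absolute differences: |5-1|=4 + |-6-12|=18 + |6-3|=3 + |-7-11|=18 = 43.

43


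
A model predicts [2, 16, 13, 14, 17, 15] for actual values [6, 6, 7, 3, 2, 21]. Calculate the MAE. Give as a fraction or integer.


MAE = (1/6) * (|6-2|=4 + |6-16|=10 + |7-13|=6 + |3-14|=11 + |2-17|=15 + |21-15|=6). Sum = 52. MAE = 26/3.

26/3


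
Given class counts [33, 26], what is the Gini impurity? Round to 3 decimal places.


Total = 59. Proportions: 33/59, 26/59. sum(p_i^2) = 0.5070. Gini = 1 - 0.5070 = 0.4930, which rounds to 0.493.

0.493


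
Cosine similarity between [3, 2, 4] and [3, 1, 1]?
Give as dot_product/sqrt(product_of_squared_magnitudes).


dot = 15. |a|^2 = 29, |b|^2 = 11. cos = 15/sqrt(319).

15/sqrt(319)


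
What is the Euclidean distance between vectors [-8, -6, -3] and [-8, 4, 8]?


d = sqrt(sum of squared differences). (-8--8)^2=0, (-6-4)^2=100, (-3-8)^2=121. Sum = 221.

sqrt(221)


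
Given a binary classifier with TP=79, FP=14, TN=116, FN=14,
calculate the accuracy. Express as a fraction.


Accuracy = (TP + TN) / (TP + TN + FP + FN) = (79 + 116) / 223 = 195/223.

195/223


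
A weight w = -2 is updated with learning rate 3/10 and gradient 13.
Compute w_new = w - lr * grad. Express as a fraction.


w_new = -2 - 3/10 * 13 = -2 - 39/10 = -59/10.

-59/10


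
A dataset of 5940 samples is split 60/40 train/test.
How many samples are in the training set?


Test set = 5940 * 40% = 2376. Training set = 5940 - 2376 = 3564.

3564


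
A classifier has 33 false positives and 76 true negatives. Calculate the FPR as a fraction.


FPR = FP / (FP + TN) = 33 / 109 = 33/109.

33/109


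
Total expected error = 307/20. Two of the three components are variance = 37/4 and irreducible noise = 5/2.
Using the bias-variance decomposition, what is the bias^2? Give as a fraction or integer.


Total error = bias^2 + variance + irreducible noise. So bias^2 = 307/20 - 37/4 - 5/2 = 18/5.

18/5


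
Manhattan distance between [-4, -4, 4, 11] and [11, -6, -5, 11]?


d = sum of absolute differences: |-4-11|=15 + |-4--6|=2 + |4--5|=9 + |11-11|=0 = 26.

26


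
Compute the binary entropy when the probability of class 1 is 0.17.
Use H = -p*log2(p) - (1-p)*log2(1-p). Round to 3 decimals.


H = -0.17*log2(0.17) - 0.83*log2(0.83) = 0.658.

0.658


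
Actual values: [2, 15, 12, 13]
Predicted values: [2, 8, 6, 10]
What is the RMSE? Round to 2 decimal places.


MSE = 23.5000. RMSE = sqrt(23.5000) = 4.85.

4.85


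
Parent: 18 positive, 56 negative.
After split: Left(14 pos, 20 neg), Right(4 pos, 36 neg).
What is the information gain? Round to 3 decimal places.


H(parent) = 0.8004. H(left) = 0.9774, H(right) = 0.4690. Weighted = (34/74)*0.9774 + (40/74)*0.4690 = 0.7026. IG = 0.8004 - 0.7026 = 0.0978, which rounds to 0.098.

0.098


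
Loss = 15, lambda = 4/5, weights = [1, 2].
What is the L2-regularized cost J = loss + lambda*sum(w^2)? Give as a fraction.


L2 sq norm = sum(w^2) = 5. J = 15 + 4/5 * 5 = 19.

19


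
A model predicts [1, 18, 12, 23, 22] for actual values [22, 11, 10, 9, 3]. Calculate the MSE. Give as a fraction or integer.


MSE = (1/5) * ((22-1)^2=441 + (11-18)^2=49 + (10-12)^2=4 + (9-23)^2=196 + (3-22)^2=361). Sum = 1051. MSE = 1051/5.

1051/5


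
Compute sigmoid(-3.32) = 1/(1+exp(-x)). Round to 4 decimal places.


sigma(-3.32) = 1/(1+e^(3.32)) = 1/(1+27.660351) = 1/28.660351 = 0.0349.

0.0349


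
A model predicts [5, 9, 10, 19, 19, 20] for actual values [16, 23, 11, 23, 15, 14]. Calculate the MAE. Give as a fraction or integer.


MAE = (1/6) * (|16-5|=11 + |23-9|=14 + |11-10|=1 + |23-19|=4 + |15-19|=4 + |14-20|=6). Sum = 40. MAE = 20/3.

20/3


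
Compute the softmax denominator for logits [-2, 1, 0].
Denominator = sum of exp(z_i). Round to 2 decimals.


Denom = e^-2=0.1353 + e^1=2.7183 + e^0=1.0000. Sum = 3.8536, which rounds to 3.85.

3.85


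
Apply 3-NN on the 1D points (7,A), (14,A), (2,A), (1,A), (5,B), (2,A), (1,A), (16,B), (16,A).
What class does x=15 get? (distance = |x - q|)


Distances: |7-15|=8, |14-15|=1, |2-15|=13, |1-15|=14, |5-15|=10, |2-15|=13, |1-15|=14, |16-15|=1, |16-15|=1. 3 nearest: (14,A), (16,A), (16,B). Counts: {'A': 2, 'B': 1}. Majority class: A.

A


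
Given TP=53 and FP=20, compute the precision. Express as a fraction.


Precision = TP / (TP + FP) = 53 / 73 = 53/73.

53/73


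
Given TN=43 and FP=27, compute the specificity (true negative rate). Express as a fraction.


Specificity = TN / (TN + FP) = 43 / 70 = 43/70.

43/70


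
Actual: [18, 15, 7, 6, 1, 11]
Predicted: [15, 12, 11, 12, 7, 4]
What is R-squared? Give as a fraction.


Mean(y) = 29/3. SS_res = 155. SS_tot = 586/3. R^2 = 1 - 155/(586/3) = 121/586.

121/586


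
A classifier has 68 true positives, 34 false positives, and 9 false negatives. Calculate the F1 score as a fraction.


Precision = 68/102 = 2/3. Recall = 68/77 = 68/77. F1 = 2*P*R/(P+R) = 136/179.

136/179


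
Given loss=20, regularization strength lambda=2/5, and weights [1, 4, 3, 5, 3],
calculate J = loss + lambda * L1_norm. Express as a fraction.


L1 norm = sum(|w|) = 16. J = 20 + 2/5 * 16 = 132/5.

132/5


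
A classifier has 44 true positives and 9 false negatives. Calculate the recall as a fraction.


Recall = TP / (TP + FN) = 44 / 53 = 44/53.

44/53


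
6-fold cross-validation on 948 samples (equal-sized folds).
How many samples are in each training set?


Each validation fold has 948/6 = 158 samples. Training set = 948 - 158 = 790.

790


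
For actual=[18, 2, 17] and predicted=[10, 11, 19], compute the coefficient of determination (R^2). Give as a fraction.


Mean(y) = 37/3. SS_res = 149. SS_tot = 482/3. R^2 = 1 - 149/(482/3) = 35/482.

35/482


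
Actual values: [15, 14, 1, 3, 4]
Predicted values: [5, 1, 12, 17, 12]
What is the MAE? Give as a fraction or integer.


MAE = (1/5) * (|15-5|=10 + |14-1|=13 + |1-12|=11 + |3-17|=14 + |4-12|=8). Sum = 56. MAE = 56/5.

56/5


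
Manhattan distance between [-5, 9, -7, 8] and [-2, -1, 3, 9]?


d = sum of absolute differences: |-5--2|=3 + |9--1|=10 + |-7-3|=10 + |8-9|=1 = 24.

24


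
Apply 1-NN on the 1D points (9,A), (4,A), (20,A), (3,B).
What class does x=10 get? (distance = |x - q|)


Distances: |9-10|=1, |4-10|=6, |20-10|=10, |3-10|=7. 1 nearest: (9,A). Counts: {'A': 1}. Majority class: A.

A


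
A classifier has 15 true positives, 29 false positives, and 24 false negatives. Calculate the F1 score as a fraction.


Precision = 15/44 = 15/44. Recall = 15/39 = 5/13. F1 = 2*P*R/(P+R) = 30/83.

30/83


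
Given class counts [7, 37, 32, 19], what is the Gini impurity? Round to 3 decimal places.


Total = 95. Proportions: 7/95, 37/95, 32/95, 19/95. sum(p_i^2) = 0.3106. Gini = 1 - 0.3106 = 0.6894, which rounds to 0.689.

0.689


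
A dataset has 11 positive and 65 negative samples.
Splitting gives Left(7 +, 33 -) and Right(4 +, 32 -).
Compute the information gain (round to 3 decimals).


H(parent) = 0.5965. H(left) = 0.6690, H(right) = 0.5033. Weighted = (40/76)*0.6690 + (36/76)*0.5033 = 0.5905. IG = 0.5965 - 0.5905 = 0.0060, which rounds to 0.006.

0.006


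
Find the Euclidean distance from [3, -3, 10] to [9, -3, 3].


d = sqrt(sum of squared differences). (3-9)^2=36, (-3--3)^2=0, (10-3)^2=49. Sum = 85.

sqrt(85)


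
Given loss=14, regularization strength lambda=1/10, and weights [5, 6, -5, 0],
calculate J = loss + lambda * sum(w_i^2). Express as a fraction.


L2 sq norm = sum(w^2) = 86. J = 14 + 1/10 * 86 = 113/5.

113/5


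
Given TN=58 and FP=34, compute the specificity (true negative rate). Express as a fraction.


Specificity = TN / (TN + FP) = 58 / 92 = 29/46.

29/46


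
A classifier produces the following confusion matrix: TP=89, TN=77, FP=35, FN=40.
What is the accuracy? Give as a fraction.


Accuracy = (TP + TN) / (TP + TN + FP + FN) = (89 + 77) / 241 = 166/241.

166/241


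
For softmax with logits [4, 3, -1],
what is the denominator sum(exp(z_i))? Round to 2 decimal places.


Denom = e^4=54.5982 + e^3=20.0855 + e^-1=0.3679. Sum = 75.0516, which rounds to 75.05.

75.05


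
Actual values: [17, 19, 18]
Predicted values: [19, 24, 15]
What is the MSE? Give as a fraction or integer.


MSE = (1/3) * ((17-19)^2=4 + (19-24)^2=25 + (18-15)^2=9). Sum = 38. MSE = 38/3.

38/3


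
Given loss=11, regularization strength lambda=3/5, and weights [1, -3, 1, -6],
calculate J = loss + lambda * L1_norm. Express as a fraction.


L1 norm = sum(|w|) = 11. J = 11 + 3/5 * 11 = 88/5.

88/5


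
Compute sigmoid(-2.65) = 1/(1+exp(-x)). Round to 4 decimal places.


sigma(-2.65) = 1/(1+e^(2.65)) = 1/(1+14.154039) = 1/15.154039 = 0.0660.

0.0660


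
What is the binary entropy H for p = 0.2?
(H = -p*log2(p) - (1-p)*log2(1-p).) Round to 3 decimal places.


H = -0.2*log2(0.2) - 0.8*log2(0.8) = 0.722.

0.722


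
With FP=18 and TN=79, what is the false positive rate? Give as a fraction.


FPR = FP / (FP + TN) = 18 / 97 = 18/97.

18/97


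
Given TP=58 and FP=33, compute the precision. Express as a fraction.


Precision = TP / (TP + FP) = 58 / 91 = 58/91.

58/91


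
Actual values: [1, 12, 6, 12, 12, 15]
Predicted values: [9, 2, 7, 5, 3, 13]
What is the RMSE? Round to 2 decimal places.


MSE = 49.8333. RMSE = sqrt(49.8333) = 7.06.

7.06


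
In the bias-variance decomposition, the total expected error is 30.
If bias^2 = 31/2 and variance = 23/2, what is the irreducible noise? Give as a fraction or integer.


Total error = bias^2 + variance + irreducible noise. So irreducible noise = 30 - 31/2 - 23/2 = 3.

3


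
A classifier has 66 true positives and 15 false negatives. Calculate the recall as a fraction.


Recall = TP / (TP + FN) = 66 / 81 = 22/27.

22/27


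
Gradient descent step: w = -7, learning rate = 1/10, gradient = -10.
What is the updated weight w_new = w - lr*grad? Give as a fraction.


w_new = -7 - 1/10 * -10 = -7 - -1 = -6.

-6


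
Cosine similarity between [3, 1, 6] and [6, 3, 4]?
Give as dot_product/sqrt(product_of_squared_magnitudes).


dot = 45. |a|^2 = 46, |b|^2 = 61. cos = 45/sqrt(2806).

45/sqrt(2806)


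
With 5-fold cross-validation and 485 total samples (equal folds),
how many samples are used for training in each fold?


Each validation fold has 485/5 = 97 samples. Training set = 485 - 97 = 388.

388


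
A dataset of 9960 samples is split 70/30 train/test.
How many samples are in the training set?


Test set = 9960 * 30% = 2988. Training set = 9960 - 2988 = 6972.

6972


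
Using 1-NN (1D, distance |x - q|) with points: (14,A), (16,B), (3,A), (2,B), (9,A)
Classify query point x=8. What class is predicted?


Distances: |14-8|=6, |16-8|=8, |3-8|=5, |2-8|=6, |9-8|=1. 1 nearest: (9,A). Counts: {'A': 1}. Majority class: A.

A


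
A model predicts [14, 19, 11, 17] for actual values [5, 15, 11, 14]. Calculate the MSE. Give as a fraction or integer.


MSE = (1/4) * ((5-14)^2=81 + (15-19)^2=16 + (11-11)^2=0 + (14-17)^2=9). Sum = 106. MSE = 53/2.

53/2


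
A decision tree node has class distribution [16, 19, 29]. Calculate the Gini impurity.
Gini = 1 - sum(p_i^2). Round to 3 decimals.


Total = 64. Proportions: 16/64, 19/64, 29/64. sum(p_i^2) = 0.3560. Gini = 1 - 0.3560 = 0.6440, which rounds to 0.644.

0.644


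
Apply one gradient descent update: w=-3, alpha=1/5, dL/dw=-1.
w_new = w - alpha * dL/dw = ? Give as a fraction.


w_new = -3 - 1/5 * -1 = -3 - -1/5 = -14/5.

-14/5


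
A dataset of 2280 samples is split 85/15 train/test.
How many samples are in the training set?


Test set = 2280 * 15% = 342. Training set = 2280 - 342 = 1938.

1938


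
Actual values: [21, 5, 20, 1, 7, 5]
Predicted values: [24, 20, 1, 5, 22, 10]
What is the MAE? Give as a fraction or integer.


MAE = (1/6) * (|21-24|=3 + |5-20|=15 + |20-1|=19 + |1-5|=4 + |7-22|=15 + |5-10|=5). Sum = 61. MAE = 61/6.

61/6


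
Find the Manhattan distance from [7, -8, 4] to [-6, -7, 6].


d = sum of absolute differences: |7--6|=13 + |-8--7|=1 + |4-6|=2 = 16.

16


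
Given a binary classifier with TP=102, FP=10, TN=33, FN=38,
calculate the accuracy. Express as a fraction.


Accuracy = (TP + TN) / (TP + TN + FP + FN) = (102 + 33) / 183 = 45/61.

45/61


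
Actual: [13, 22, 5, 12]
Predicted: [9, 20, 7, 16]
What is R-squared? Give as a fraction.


Mean(y) = 13. SS_res = 40. SS_tot = 146. R^2 = 1 - 40/(146) = 53/73.

53/73


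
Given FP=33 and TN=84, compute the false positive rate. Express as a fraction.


FPR = FP / (FP + TN) = 33 / 117 = 11/39.

11/39


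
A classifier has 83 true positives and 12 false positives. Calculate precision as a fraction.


Precision = TP / (TP + FP) = 83 / 95 = 83/95.

83/95


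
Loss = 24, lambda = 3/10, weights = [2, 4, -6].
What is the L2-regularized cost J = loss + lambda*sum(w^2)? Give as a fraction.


L2 sq norm = sum(w^2) = 56. J = 24 + 3/10 * 56 = 204/5.

204/5


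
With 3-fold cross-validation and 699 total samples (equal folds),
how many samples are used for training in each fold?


Each validation fold has 699/3 = 233 samples. Training set = 699 - 233 = 466.

466


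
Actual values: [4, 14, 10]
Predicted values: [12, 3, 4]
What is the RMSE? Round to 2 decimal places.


MSE = 73.6667. RMSE = sqrt(73.6667) = 8.58.

8.58


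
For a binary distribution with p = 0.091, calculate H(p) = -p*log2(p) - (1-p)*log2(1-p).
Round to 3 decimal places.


H = -0.091*log2(0.091) - 0.909*log2(0.909) = 0.440.

0.440


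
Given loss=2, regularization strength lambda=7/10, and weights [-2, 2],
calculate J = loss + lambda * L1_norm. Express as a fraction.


L1 norm = sum(|w|) = 4. J = 2 + 7/10 * 4 = 24/5.

24/5


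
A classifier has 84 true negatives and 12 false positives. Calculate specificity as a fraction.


Specificity = TN / (TN + FP) = 84 / 96 = 7/8.

7/8


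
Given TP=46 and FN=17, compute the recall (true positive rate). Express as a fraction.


Recall = TP / (TP + FN) = 46 / 63 = 46/63.

46/63


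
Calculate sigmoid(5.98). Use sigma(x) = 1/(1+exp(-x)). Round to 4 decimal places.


sigma(5.98) = 1/(1+e^(-5.98)) = 1/(1+0.002529) = 1/1.002529 = 0.9975.

0.9975


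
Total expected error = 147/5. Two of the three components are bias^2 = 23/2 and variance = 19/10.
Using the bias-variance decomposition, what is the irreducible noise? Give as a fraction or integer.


Total error = bias^2 + variance + irreducible noise. So irreducible noise = 147/5 - 23/2 - 19/10 = 16.

16


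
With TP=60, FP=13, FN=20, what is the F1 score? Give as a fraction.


Precision = 60/73 = 60/73. Recall = 60/80 = 3/4. F1 = 2*P*R/(P+R) = 40/51.

40/51


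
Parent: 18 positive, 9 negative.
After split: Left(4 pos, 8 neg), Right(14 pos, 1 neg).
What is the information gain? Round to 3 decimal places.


H(parent) = 0.9183. H(left) = 0.9183, H(right) = 0.3534. Weighted = (12/27)*0.9183 + (15/27)*0.3534 = 0.6045. IG = 0.9183 - 0.6045 = 0.3138, which rounds to 0.314.

0.314


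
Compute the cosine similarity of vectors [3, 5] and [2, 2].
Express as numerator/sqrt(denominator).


dot = 16. |a|^2 = 34, |b|^2 = 8. cos = 16/sqrt(272).

16/sqrt(272)


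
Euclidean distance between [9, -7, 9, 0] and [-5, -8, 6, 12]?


d = sqrt(sum of squared differences). (9--5)^2=196, (-7--8)^2=1, (9-6)^2=9, (0-12)^2=144. Sum = 350.

sqrt(350)


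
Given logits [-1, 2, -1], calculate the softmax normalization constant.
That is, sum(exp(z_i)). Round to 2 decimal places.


Denom = e^-1=0.3679 + e^2=7.3891 + e^-1=0.3679. Sum = 8.1249, which rounds to 8.12.

8.12


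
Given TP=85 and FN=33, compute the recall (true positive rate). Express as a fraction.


Recall = TP / (TP + FN) = 85 / 118 = 85/118.

85/118


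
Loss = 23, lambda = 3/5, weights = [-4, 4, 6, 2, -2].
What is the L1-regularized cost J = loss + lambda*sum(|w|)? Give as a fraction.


L1 norm = sum(|w|) = 18. J = 23 + 3/5 * 18 = 169/5.

169/5


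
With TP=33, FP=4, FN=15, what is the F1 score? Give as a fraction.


Precision = 33/37 = 33/37. Recall = 33/48 = 11/16. F1 = 2*P*R/(P+R) = 66/85.

66/85


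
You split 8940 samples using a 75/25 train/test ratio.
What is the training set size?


Test set = 8940 * 25% = 2235. Training set = 8940 - 2235 = 6705.

6705


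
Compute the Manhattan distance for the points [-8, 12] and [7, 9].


d = sum of absolute differences: |-8-7|=15 + |12-9|=3 = 18.

18


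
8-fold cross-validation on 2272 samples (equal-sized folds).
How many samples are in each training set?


Each validation fold has 2272/8 = 284 samples. Training set = 2272 - 284 = 1988.

1988


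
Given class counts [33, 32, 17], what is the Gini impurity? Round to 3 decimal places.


Total = 82. Proportions: 33/82, 32/82, 17/82. sum(p_i^2) = 0.3572. Gini = 1 - 0.3572 = 0.6428, which rounds to 0.643.

0.643


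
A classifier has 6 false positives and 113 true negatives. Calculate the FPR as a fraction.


FPR = FP / (FP + TN) = 6 / 119 = 6/119.

6/119


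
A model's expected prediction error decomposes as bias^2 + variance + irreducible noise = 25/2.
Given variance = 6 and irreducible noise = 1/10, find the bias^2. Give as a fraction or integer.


Total error = bias^2 + variance + irreducible noise. So bias^2 = 25/2 - 6 - 1/10 = 32/5.

32/5


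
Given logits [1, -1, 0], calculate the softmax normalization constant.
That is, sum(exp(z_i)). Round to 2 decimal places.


Denom = e^1=2.7183 + e^-1=0.3679 + e^0=1.0000. Sum = 4.0862, which rounds to 4.09.

4.09


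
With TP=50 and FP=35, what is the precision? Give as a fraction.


Precision = TP / (TP + FP) = 50 / 85 = 10/17.

10/17


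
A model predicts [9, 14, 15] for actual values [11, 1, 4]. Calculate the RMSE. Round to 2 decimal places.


MSE = 98.0000. RMSE = sqrt(98.0000) = 9.90.

9.90


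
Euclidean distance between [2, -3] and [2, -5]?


d = sqrt(sum of squared differences). (2-2)^2=0, (-3--5)^2=4. Sum = 4.

2


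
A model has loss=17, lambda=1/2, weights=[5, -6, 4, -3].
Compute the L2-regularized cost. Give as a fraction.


L2 sq norm = sum(w^2) = 86. J = 17 + 1/2 * 86 = 60.

60


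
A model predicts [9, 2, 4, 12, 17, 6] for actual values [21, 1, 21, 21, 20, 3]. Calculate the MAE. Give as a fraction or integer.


MAE = (1/6) * (|21-9|=12 + |1-2|=1 + |21-4|=17 + |21-12|=9 + |20-17|=3 + |3-6|=3). Sum = 45. MAE = 15/2.

15/2


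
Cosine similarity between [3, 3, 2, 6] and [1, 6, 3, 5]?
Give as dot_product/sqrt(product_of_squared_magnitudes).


dot = 57. |a|^2 = 58, |b|^2 = 71. cos = 57/sqrt(4118).

57/sqrt(4118)


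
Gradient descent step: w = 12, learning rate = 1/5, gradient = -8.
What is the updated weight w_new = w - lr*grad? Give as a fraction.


w_new = 12 - 1/5 * -8 = 12 - -8/5 = 68/5.

68/5


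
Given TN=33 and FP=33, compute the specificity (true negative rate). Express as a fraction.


Specificity = TN / (TN + FP) = 33 / 66 = 1/2.

1/2


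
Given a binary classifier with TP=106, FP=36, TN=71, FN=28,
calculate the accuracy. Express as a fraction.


Accuracy = (TP + TN) / (TP + TN + FP + FN) = (106 + 71) / 241 = 177/241.

177/241


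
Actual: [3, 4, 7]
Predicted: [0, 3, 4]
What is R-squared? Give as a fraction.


Mean(y) = 14/3. SS_res = 19. SS_tot = 26/3. R^2 = 1 - 19/(26/3) = -31/26.

-31/26


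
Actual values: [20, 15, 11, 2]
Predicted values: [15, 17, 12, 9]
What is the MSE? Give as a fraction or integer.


MSE = (1/4) * ((20-15)^2=25 + (15-17)^2=4 + (11-12)^2=1 + (2-9)^2=49). Sum = 79. MSE = 79/4.

79/4


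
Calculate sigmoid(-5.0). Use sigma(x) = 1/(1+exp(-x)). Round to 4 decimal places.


sigma(-5.0) = 1/(1+e^(5.0)) = 1/(1+148.413159) = 1/149.413159 = 0.0067.

0.0067


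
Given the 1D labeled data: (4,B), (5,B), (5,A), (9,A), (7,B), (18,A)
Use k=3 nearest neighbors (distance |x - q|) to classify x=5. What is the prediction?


Distances: |4-5|=1, |5-5|=0, |5-5|=0, |9-5|=4, |7-5|=2, |18-5|=13. 3 nearest: (5,A), (5,B), (4,B). Counts: {'A': 1, 'B': 2}. Majority class: B.

B


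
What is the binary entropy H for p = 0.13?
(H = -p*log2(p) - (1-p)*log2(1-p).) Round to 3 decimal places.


H = -0.13*log2(0.13) - 0.87*log2(0.87) = 0.557.

0.557


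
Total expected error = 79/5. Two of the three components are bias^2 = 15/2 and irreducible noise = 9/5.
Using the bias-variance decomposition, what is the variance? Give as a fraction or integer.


Total error = bias^2 + variance + irreducible noise. So variance = 79/5 - 15/2 - 9/5 = 13/2.

13/2


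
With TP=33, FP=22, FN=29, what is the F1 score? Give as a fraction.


Precision = 33/55 = 3/5. Recall = 33/62 = 33/62. F1 = 2*P*R/(P+R) = 22/39.

22/39


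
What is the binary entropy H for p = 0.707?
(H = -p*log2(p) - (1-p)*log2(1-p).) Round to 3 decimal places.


H = -0.707*log2(0.707) - 0.293*log2(0.293) = 0.873.

0.873


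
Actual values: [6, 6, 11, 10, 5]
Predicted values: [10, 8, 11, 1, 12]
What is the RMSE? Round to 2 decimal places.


MSE = 30.0000. RMSE = sqrt(30.0000) = 5.48.

5.48


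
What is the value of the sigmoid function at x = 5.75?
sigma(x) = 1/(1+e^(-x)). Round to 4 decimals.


sigma(5.75) = 1/(1+e^(-5.75)) = 1/(1+0.003183) = 1/1.003183 = 0.9968.

0.9968


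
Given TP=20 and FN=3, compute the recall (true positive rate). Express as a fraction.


Recall = TP / (TP + FN) = 20 / 23 = 20/23.

20/23


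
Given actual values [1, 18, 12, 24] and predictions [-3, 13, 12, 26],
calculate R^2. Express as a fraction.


Mean(y) = 55/4. SS_res = 45. SS_tot = 1155/4. R^2 = 1 - 45/(1155/4) = 65/77.

65/77


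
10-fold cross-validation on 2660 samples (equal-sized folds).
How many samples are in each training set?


Each validation fold has 2660/10 = 266 samples. Training set = 2660 - 266 = 2394.

2394


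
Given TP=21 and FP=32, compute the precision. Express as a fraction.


Precision = TP / (TP + FP) = 21 / 53 = 21/53.

21/53


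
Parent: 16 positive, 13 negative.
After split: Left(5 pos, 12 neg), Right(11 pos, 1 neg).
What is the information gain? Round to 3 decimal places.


H(parent) = 0.9923. H(left) = 0.8740, H(right) = 0.4138. Weighted = (17/29)*0.8740 + (12/29)*0.4138 = 0.6836. IG = 0.9923 - 0.6836 = 0.3087, which rounds to 0.309.

0.309


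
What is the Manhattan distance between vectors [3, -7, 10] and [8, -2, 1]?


d = sum of absolute differences: |3-8|=5 + |-7--2|=5 + |10-1|=9 = 19.

19


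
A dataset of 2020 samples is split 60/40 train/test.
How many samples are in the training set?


Test set = 2020 * 40% = 808. Training set = 2020 - 808 = 1212.

1212


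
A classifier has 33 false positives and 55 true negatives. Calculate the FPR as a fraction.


FPR = FP / (FP + TN) = 33 / 88 = 3/8.

3/8


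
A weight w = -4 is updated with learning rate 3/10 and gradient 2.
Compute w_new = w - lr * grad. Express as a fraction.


w_new = -4 - 3/10 * 2 = -4 - 3/5 = -23/5.

-23/5


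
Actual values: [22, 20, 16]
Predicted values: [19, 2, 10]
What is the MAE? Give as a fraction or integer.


MAE = (1/3) * (|22-19|=3 + |20-2|=18 + |16-10|=6). Sum = 27. MAE = 9.

9


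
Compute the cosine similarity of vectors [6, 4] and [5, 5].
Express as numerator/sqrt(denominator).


dot = 50. |a|^2 = 52, |b|^2 = 50. cos = 50/sqrt(2600).

50/sqrt(2600)


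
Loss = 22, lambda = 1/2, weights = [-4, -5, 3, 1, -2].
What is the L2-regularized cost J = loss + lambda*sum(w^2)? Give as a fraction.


L2 sq norm = sum(w^2) = 55. J = 22 + 1/2 * 55 = 99/2.

99/2


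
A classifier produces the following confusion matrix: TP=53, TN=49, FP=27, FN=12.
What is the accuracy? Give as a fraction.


Accuracy = (TP + TN) / (TP + TN + FP + FN) = (53 + 49) / 141 = 34/47.

34/47


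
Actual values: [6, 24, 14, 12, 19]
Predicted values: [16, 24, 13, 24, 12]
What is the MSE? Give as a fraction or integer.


MSE = (1/5) * ((6-16)^2=100 + (24-24)^2=0 + (14-13)^2=1 + (12-24)^2=144 + (19-12)^2=49). Sum = 294. MSE = 294/5.

294/5


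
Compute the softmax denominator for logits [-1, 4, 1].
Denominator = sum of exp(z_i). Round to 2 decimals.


Denom = e^-1=0.3679 + e^4=54.5982 + e^1=2.7183. Sum = 57.6844, which rounds to 57.68.

57.68


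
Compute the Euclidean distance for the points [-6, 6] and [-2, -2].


d = sqrt(sum of squared differences). (-6--2)^2=16, (6--2)^2=64. Sum = 80.

sqrt(80)


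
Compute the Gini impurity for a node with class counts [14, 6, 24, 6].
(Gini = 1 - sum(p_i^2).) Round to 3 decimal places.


Total = 50. Proportions: 14/50, 6/50, 24/50, 6/50. sum(p_i^2) = 0.3376. Gini = 1 - 0.3376 = 0.6624, which rounds to 0.662.

0.662


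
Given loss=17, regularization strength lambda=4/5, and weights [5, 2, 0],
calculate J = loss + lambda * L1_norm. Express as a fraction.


L1 norm = sum(|w|) = 7. J = 17 + 4/5 * 7 = 113/5.

113/5


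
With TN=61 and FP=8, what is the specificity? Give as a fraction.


Specificity = TN / (TN + FP) = 61 / 69 = 61/69.

61/69


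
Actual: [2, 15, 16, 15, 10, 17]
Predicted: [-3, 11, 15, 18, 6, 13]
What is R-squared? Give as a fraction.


Mean(y) = 25/2. SS_res = 83. SS_tot = 323/2. R^2 = 1 - 83/(323/2) = 157/323.

157/323


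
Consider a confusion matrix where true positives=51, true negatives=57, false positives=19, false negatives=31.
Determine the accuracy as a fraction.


Accuracy = (TP + TN) / (TP + TN + FP + FN) = (51 + 57) / 158 = 54/79.

54/79


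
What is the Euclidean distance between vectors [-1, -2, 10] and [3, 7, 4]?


d = sqrt(sum of squared differences). (-1-3)^2=16, (-2-7)^2=81, (10-4)^2=36. Sum = 133.

sqrt(133)


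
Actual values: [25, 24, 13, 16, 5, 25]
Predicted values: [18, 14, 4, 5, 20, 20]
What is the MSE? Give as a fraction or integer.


MSE = (1/6) * ((25-18)^2=49 + (24-14)^2=100 + (13-4)^2=81 + (16-5)^2=121 + (5-20)^2=225 + (25-20)^2=25). Sum = 601. MSE = 601/6.

601/6


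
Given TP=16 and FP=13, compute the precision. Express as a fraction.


Precision = TP / (TP + FP) = 16 / 29 = 16/29.

16/29


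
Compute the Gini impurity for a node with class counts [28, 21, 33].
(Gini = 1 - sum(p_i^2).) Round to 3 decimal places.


Total = 82. Proportions: 28/82, 21/82, 33/82. sum(p_i^2) = 0.3441. Gini = 1 - 0.3441 = 0.6559, which rounds to 0.656.

0.656


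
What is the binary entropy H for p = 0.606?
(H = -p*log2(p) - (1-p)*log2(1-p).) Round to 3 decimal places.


H = -0.606*log2(0.606) - 0.394*log2(0.394) = 0.967.

0.967


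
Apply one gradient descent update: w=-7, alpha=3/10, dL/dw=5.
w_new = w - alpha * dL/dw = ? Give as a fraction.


w_new = -7 - 3/10 * 5 = -7 - 3/2 = -17/2.

-17/2


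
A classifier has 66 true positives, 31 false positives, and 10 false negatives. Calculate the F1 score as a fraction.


Precision = 66/97 = 66/97. Recall = 66/76 = 33/38. F1 = 2*P*R/(P+R) = 132/173.

132/173


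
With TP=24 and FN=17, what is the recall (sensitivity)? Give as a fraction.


Recall = TP / (TP + FN) = 24 / 41 = 24/41.

24/41


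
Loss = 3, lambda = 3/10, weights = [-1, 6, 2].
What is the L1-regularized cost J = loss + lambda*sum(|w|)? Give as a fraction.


L1 norm = sum(|w|) = 9. J = 3 + 3/10 * 9 = 57/10.

57/10


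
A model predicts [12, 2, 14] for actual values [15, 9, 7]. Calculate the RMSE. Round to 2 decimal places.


MSE = 35.6667. RMSE = sqrt(35.6667) = 5.97.

5.97


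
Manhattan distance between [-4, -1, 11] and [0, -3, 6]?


d = sum of absolute differences: |-4-0|=4 + |-1--3|=2 + |11-6|=5 = 11.

11


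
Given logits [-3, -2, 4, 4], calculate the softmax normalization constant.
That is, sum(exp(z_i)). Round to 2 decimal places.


Denom = e^-3=0.0498 + e^-2=0.1353 + e^4=54.5982 + e^4=54.5982. Sum = 109.3815, which rounds to 109.38.

109.38


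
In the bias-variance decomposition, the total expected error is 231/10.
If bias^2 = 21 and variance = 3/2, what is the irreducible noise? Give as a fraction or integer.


Total error = bias^2 + variance + irreducible noise. So irreducible noise = 231/10 - 21 - 3/2 = 3/5.

3/5


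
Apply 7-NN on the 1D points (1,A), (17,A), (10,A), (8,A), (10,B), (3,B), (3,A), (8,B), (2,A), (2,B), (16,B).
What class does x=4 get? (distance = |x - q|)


Distances: |1-4|=3, |17-4|=13, |10-4|=6, |8-4|=4, |10-4|=6, |3-4|=1, |3-4|=1, |8-4|=4, |2-4|=2, |2-4|=2, |16-4|=12. 7 nearest: (3,A), (3,B), (2,A), (2,B), (1,A), (8,A), (8,B). Counts: {'A': 4, 'B': 3}. Majority class: A.

A


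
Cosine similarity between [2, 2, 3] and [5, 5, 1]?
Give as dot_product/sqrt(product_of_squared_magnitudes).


dot = 23. |a|^2 = 17, |b|^2 = 51. cos = 23/sqrt(867).

23/sqrt(867)


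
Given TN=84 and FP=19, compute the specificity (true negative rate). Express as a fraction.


Specificity = TN / (TN + FP) = 84 / 103 = 84/103.

84/103


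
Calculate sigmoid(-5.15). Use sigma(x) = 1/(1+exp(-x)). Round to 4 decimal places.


sigma(-5.15) = 1/(1+e^(5.15)) = 1/(1+172.431490) = 1/173.431490 = 0.0058.

0.0058


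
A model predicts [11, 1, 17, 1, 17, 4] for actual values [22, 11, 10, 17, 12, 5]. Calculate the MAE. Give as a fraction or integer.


MAE = (1/6) * (|22-11|=11 + |11-1|=10 + |10-17|=7 + |17-1|=16 + |12-17|=5 + |5-4|=1). Sum = 50. MAE = 25/3.

25/3


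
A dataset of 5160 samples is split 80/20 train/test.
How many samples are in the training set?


Test set = 5160 * 20% = 1032. Training set = 5160 - 1032 = 4128.

4128


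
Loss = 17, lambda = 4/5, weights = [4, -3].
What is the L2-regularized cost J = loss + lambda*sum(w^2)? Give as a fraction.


L2 sq norm = sum(w^2) = 25. J = 17 + 4/5 * 25 = 37.

37


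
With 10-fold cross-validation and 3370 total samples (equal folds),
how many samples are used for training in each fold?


Each validation fold has 3370/10 = 337 samples. Training set = 3370 - 337 = 3033.

3033


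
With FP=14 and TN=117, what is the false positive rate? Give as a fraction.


FPR = FP / (FP + TN) = 14 / 131 = 14/131.

14/131


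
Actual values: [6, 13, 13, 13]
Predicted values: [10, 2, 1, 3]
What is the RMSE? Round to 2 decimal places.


MSE = 95.2500. RMSE = sqrt(95.2500) = 9.76.

9.76


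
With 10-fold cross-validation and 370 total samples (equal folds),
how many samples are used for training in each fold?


Each validation fold has 370/10 = 37 samples. Training set = 370 - 37 = 333.

333


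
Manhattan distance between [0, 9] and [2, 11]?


d = sum of absolute differences: |0-2|=2 + |9-11|=2 = 4.

4


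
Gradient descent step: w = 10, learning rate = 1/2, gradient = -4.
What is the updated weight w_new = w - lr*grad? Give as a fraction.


w_new = 10 - 1/2 * -4 = 10 - -2 = 12.

12
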